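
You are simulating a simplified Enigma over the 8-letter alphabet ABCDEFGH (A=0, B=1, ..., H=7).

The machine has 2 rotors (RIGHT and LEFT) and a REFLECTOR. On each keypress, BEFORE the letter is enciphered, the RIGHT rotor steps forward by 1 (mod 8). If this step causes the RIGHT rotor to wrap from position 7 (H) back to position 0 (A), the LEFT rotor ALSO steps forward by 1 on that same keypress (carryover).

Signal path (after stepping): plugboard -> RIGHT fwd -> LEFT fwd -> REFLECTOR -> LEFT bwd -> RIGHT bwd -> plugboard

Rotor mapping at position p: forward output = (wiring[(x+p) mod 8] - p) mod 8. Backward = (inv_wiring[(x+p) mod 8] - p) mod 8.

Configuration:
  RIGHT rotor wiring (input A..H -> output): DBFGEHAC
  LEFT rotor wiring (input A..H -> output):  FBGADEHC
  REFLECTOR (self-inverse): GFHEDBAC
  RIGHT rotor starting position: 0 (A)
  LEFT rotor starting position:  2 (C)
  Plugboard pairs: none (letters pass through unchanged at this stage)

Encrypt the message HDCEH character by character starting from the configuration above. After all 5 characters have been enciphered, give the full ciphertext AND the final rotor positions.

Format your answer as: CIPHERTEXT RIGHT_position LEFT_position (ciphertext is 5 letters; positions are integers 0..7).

Char 1 ('H'): step: R->1, L=2; H->plug->H->R->C->L->B->refl->F->L'->E->R'->B->plug->B
Char 2 ('D'): step: R->2, L=2; D->plug->D->R->F->L->A->refl->G->L'->B->R'->G->plug->G
Char 3 ('C'): step: R->3, L=2; C->plug->C->R->E->L->F->refl->B->L'->C->R'->H->plug->H
Char 4 ('E'): step: R->4, L=2; E->plug->E->R->H->L->H->refl->C->L'->D->R'->B->plug->B
Char 5 ('H'): step: R->5, L=2; H->plug->H->R->H->L->H->refl->C->L'->D->R'->B->plug->B
Final: ciphertext=BGHBB, RIGHT=5, LEFT=2

Answer: BGHBB 5 2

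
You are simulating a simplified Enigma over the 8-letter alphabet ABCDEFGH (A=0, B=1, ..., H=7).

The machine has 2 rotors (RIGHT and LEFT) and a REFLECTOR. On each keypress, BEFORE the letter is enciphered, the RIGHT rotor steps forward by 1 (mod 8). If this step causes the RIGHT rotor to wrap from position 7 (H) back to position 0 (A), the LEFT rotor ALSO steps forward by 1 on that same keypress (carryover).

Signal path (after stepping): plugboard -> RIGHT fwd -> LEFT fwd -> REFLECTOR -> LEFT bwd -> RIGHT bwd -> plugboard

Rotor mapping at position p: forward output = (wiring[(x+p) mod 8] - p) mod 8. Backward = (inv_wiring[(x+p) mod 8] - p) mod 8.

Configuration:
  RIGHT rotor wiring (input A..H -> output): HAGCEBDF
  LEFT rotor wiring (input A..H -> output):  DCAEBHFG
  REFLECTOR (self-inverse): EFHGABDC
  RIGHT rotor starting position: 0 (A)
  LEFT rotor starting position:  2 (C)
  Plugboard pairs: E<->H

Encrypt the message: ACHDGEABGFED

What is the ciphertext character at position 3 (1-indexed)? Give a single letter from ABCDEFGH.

Char 1 ('A'): step: R->1, L=2; A->plug->A->R->H->L->A->refl->E->L'->F->R'->B->plug->B
Char 2 ('C'): step: R->2, L=2; C->plug->C->R->C->L->H->refl->C->L'->B->R'->E->plug->H
Char 3 ('H'): step: R->3, L=2; H->plug->E->R->C->L->H->refl->C->L'->B->R'->B->plug->B

B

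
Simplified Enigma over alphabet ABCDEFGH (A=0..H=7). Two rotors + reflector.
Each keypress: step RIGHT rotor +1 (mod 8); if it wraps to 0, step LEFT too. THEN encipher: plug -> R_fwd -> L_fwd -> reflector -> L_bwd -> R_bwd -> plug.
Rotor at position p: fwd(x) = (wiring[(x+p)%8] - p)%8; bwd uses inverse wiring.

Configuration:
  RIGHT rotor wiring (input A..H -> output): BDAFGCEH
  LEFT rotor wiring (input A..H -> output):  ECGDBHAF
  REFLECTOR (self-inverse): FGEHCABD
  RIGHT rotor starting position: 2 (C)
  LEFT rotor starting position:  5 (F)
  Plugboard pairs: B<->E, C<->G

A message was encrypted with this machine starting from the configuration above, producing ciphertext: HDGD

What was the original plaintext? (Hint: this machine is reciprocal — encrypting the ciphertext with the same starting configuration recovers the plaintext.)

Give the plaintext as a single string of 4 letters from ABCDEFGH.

Answer: FHDA

Derivation:
Char 1 ('H'): step: R->3, L=5; H->plug->H->R->F->L->B->refl->G->L'->G->R'->F->plug->F
Char 2 ('D'): step: R->4, L=5; D->plug->D->R->D->L->H->refl->D->L'->B->R'->H->plug->H
Char 3 ('G'): step: R->5, L=5; G->plug->C->R->C->L->A->refl->F->L'->E->R'->D->plug->D
Char 4 ('D'): step: R->6, L=5; D->plug->D->R->F->L->B->refl->G->L'->G->R'->A->plug->A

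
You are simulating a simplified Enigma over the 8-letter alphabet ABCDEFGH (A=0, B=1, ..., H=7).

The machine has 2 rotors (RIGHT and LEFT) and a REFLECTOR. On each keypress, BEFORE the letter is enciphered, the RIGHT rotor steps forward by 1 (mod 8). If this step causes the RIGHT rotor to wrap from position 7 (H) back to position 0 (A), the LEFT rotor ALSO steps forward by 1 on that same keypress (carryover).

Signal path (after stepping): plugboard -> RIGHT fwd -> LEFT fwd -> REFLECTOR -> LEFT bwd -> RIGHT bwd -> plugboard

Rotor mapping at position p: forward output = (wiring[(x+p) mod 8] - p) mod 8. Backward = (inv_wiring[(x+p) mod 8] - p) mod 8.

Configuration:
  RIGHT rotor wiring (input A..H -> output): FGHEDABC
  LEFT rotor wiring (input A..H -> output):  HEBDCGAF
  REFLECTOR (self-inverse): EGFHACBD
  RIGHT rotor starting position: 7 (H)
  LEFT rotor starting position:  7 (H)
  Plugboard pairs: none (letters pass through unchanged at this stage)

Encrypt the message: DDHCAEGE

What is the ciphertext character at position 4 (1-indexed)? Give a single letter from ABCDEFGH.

Char 1 ('D'): step: R->0, L->0 (L advanced); D->plug->D->R->E->L->C->refl->F->L'->H->R'->C->plug->C
Char 2 ('D'): step: R->1, L=0; D->plug->D->R->C->L->B->refl->G->L'->F->R'->A->plug->A
Char 3 ('H'): step: R->2, L=0; H->plug->H->R->E->L->C->refl->F->L'->H->R'->E->plug->E
Char 4 ('C'): step: R->3, L=0; C->plug->C->R->F->L->G->refl->B->L'->C->R'->F->plug->F

F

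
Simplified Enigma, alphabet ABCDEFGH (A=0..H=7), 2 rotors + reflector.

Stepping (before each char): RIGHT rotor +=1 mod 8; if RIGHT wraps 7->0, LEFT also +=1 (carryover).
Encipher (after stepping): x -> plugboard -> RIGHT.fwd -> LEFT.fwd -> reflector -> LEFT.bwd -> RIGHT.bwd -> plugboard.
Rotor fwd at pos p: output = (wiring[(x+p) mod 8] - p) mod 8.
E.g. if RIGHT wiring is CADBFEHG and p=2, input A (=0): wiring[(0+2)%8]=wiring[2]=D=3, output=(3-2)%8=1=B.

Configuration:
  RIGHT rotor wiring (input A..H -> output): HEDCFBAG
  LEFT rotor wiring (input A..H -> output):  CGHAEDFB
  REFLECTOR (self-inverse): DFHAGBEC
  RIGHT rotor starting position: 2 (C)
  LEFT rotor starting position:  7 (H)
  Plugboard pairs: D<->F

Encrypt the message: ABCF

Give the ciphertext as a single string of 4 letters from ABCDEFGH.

Answer: CCBG

Derivation:
Char 1 ('A'): step: R->3, L=7; A->plug->A->R->H->L->G->refl->E->L'->G->R'->C->plug->C
Char 2 ('B'): step: R->4, L=7; B->plug->B->R->F->L->F->refl->B->L'->E->R'->C->plug->C
Char 3 ('C'): step: R->5, L=7; C->plug->C->R->B->L->D->refl->A->L'->D->R'->B->plug->B
Char 4 ('F'): step: R->6, L=7; F->plug->D->R->G->L->E->refl->G->L'->H->R'->G->plug->G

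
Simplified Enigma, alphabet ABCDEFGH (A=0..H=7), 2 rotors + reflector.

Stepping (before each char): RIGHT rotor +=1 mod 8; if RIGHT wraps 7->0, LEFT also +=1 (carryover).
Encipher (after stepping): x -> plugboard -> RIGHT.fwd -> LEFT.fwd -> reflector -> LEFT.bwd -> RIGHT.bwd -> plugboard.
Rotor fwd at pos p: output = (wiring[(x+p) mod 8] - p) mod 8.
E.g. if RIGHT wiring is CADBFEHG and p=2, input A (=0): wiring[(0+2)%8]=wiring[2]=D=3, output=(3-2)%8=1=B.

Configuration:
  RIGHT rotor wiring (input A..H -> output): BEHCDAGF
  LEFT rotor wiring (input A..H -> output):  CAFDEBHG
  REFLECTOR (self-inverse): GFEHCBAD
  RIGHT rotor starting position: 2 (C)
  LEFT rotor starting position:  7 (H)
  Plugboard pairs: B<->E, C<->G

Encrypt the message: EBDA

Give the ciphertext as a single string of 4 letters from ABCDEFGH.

Answer: CGHB

Derivation:
Char 1 ('E'): step: R->3, L=7; E->plug->B->R->A->L->H->refl->D->L'->B->R'->G->plug->C
Char 2 ('B'): step: R->4, L=7; B->plug->E->R->F->L->F->refl->B->L'->C->R'->C->plug->G
Char 3 ('D'): step: R->5, L=7; D->plug->D->R->E->L->E->refl->C->L'->G->R'->H->plug->H
Char 4 ('A'): step: R->6, L=7; A->plug->A->R->A->L->H->refl->D->L'->B->R'->E->plug->B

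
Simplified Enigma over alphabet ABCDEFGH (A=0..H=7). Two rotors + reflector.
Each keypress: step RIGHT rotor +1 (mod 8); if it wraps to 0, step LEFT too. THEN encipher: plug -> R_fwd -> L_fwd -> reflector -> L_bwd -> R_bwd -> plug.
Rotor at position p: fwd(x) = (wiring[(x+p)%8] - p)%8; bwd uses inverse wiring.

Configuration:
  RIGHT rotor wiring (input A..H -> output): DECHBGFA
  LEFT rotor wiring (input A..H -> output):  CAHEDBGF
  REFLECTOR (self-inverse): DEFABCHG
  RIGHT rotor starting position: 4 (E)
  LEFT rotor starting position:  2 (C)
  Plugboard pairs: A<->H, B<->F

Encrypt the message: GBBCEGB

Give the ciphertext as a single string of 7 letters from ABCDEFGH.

Char 1 ('G'): step: R->5, L=2; G->plug->G->R->C->L->B->refl->E->L'->E->R'->H->plug->A
Char 2 ('B'): step: R->6, L=2; B->plug->F->R->B->L->C->refl->F->L'->A->R'->H->plug->A
Char 3 ('B'): step: R->7, L=2; B->plug->F->R->C->L->B->refl->E->L'->E->R'->B->plug->F
Char 4 ('C'): step: R->0, L->3 (L advanced); C->plug->C->R->C->L->G->refl->H->L'->F->R'->G->plug->G
Char 5 ('E'): step: R->1, L=3; E->plug->E->R->F->L->H->refl->G->L'->C->R'->H->plug->A
Char 6 ('G'): step: R->2, L=3; G->plug->G->R->B->L->A->refl->D->L'->D->R'->E->plug->E
Char 7 ('B'): step: R->3, L=3; B->plug->F->R->A->L->B->refl->E->L'->H->R'->H->plug->A

Answer: AAFGAEA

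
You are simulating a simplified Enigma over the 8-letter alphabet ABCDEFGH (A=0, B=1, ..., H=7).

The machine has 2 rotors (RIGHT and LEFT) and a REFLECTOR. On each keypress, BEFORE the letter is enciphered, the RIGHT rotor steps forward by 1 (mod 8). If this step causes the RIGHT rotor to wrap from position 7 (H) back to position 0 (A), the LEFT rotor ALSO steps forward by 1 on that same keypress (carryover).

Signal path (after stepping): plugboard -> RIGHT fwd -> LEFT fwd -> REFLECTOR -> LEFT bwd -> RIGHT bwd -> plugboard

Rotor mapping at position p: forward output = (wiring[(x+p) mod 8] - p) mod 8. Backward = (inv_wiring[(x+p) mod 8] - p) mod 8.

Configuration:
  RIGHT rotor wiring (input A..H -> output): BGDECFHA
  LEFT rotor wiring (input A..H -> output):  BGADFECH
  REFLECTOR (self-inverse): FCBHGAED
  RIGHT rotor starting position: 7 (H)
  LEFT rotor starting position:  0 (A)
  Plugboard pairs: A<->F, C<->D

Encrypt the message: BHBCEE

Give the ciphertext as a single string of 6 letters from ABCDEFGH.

Answer: DGEFAC

Derivation:
Char 1 ('B'): step: R->0, L->1 (L advanced); B->plug->B->R->G->L->G->refl->E->L'->D->R'->C->plug->D
Char 2 ('H'): step: R->1, L=1; H->plug->H->R->A->L->F->refl->A->L'->H->R'->G->plug->G
Char 3 ('B'): step: R->2, L=1; B->plug->B->R->C->L->C->refl->B->L'->F->R'->E->plug->E
Char 4 ('C'): step: R->3, L=1; C->plug->D->R->E->L->D->refl->H->L'->B->R'->A->plug->F
Char 5 ('E'): step: R->4, L=1; E->plug->E->R->F->L->B->refl->C->L'->C->R'->F->plug->A
Char 6 ('E'): step: R->5, L=1; E->plug->E->R->B->L->H->refl->D->L'->E->R'->D->plug->C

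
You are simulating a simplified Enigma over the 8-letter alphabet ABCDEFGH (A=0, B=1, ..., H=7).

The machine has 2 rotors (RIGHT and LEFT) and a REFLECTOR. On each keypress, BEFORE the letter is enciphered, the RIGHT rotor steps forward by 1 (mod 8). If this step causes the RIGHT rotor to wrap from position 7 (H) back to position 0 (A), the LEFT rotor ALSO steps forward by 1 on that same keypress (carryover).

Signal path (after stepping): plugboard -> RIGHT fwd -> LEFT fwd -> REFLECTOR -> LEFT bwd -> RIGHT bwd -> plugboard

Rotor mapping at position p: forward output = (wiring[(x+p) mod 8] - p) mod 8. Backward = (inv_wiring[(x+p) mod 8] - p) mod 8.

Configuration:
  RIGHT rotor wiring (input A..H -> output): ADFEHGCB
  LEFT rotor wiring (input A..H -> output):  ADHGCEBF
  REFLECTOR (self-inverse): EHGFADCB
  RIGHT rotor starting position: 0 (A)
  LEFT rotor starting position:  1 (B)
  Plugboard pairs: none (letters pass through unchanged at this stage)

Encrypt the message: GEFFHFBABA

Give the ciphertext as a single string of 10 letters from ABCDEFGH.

Answer: FHEACDFCHG

Derivation:
Char 1 ('G'): step: R->1, L=1; G->plug->G->R->A->L->C->refl->G->L'->B->R'->F->plug->F
Char 2 ('E'): step: R->2, L=1; E->plug->E->R->A->L->C->refl->G->L'->B->R'->H->plug->H
Char 3 ('F'): step: R->3, L=1; F->plug->F->R->F->L->A->refl->E->L'->G->R'->E->plug->E
Char 4 ('F'): step: R->4, L=1; F->plug->F->R->H->L->H->refl->B->L'->D->R'->A->plug->A
Char 5 ('H'): step: R->5, L=1; H->plug->H->R->C->L->F->refl->D->L'->E->R'->C->plug->C
Char 6 ('F'): step: R->6, L=1; F->plug->F->R->G->L->E->refl->A->L'->F->R'->D->plug->D
Char 7 ('B'): step: R->7, L=1; B->plug->B->R->B->L->G->refl->C->L'->A->R'->F->plug->F
Char 8 ('A'): step: R->0, L->2 (L advanced); A->plug->A->R->A->L->F->refl->D->L'->F->R'->C->plug->C
Char 9 ('B'): step: R->1, L=2; B->plug->B->R->E->L->H->refl->B->L'->H->R'->H->plug->H
Char 10 ('A'): step: R->2, L=2; A->plug->A->R->D->L->C->refl->G->L'->G->R'->G->plug->G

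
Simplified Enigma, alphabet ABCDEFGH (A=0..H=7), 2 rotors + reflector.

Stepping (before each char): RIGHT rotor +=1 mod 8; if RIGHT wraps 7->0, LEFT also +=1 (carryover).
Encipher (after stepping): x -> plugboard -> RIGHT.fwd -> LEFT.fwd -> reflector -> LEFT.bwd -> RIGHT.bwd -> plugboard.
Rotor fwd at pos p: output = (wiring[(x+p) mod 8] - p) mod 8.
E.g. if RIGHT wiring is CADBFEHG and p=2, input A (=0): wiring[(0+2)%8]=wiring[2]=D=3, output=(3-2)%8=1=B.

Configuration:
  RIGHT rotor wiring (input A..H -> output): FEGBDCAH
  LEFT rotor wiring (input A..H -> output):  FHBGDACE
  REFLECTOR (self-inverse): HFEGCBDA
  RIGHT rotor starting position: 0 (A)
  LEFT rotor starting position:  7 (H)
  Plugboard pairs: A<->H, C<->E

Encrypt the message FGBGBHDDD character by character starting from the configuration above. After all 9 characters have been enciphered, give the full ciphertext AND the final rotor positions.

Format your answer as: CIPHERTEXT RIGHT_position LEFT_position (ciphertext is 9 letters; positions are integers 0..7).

Answer: CFHEHAAHE 1 0

Derivation:
Char 1 ('F'): step: R->1, L=7; F->plug->F->R->H->L->D->refl->G->L'->B->R'->E->plug->C
Char 2 ('G'): step: R->2, L=7; G->plug->G->R->D->L->C->refl->E->L'->F->R'->F->plug->F
Char 3 ('B'): step: R->3, L=7; B->plug->B->R->A->L->F->refl->B->L'->G->R'->A->plug->H
Char 4 ('G'): step: R->4, L=7; G->plug->G->R->C->L->A->refl->H->L'->E->R'->C->plug->E
Char 5 ('B'): step: R->5, L=7; B->plug->B->R->D->L->C->refl->E->L'->F->R'->A->plug->H
Char 6 ('H'): step: R->6, L=7; H->plug->A->R->C->L->A->refl->H->L'->E->R'->H->plug->A
Char 7 ('D'): step: R->7, L=7; D->plug->D->R->H->L->D->refl->G->L'->B->R'->H->plug->A
Char 8 ('D'): step: R->0, L->0 (L advanced); D->plug->D->R->B->L->H->refl->A->L'->F->R'->A->plug->H
Char 9 ('D'): step: R->1, L=0; D->plug->D->R->C->L->B->refl->F->L'->A->R'->C->plug->E
Final: ciphertext=CFHEHAAHE, RIGHT=1, LEFT=0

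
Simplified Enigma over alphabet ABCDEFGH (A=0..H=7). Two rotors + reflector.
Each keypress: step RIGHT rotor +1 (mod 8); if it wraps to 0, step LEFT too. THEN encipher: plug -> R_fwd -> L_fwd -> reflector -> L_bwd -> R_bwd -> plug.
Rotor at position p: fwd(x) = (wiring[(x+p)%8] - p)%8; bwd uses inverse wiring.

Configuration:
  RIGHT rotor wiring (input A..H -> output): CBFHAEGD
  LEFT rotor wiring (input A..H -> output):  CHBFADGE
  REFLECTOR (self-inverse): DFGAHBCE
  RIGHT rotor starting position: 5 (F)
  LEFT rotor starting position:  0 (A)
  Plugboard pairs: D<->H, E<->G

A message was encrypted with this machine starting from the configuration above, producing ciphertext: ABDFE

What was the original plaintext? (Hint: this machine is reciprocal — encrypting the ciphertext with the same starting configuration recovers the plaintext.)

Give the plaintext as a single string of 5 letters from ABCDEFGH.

Answer: DCAHG

Derivation:
Char 1 ('A'): step: R->6, L=0; A->plug->A->R->A->L->C->refl->G->L'->G->R'->H->plug->D
Char 2 ('B'): step: R->7, L=0; B->plug->B->R->D->L->F->refl->B->L'->C->R'->C->plug->C
Char 3 ('D'): step: R->0, L->1 (L advanced); D->plug->H->R->D->L->H->refl->E->L'->C->R'->A->plug->A
Char 4 ('F'): step: R->1, L=1; F->plug->F->R->F->L->F->refl->B->L'->H->R'->D->plug->H
Char 5 ('E'): step: R->2, L=1; E->plug->G->R->A->L->G->refl->C->L'->E->R'->E->plug->G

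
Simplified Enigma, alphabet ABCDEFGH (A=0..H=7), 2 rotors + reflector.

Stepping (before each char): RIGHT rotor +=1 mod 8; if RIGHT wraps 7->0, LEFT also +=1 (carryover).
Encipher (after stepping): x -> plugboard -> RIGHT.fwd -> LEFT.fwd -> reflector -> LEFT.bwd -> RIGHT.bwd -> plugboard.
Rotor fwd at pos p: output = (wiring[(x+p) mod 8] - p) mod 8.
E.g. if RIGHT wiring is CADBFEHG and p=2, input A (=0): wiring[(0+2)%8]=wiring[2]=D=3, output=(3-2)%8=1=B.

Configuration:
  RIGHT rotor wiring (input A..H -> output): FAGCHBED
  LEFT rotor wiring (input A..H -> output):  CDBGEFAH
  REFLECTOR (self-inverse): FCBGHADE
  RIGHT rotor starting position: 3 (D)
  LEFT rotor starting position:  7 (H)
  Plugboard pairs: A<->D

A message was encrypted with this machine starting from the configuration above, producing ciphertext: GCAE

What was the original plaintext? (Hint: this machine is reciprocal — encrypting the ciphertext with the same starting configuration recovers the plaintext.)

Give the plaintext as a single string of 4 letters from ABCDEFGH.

Answer: FFFA

Derivation:
Char 1 ('G'): step: R->4, L=7; G->plug->G->R->C->L->E->refl->H->L'->E->R'->F->plug->F
Char 2 ('C'): step: R->5, L=7; C->plug->C->R->G->L->G->refl->D->L'->B->R'->F->plug->F
Char 3 ('A'): step: R->6, L=7; A->plug->D->R->C->L->E->refl->H->L'->E->R'->F->plug->F
Char 4 ('E'): step: R->7, L=7; E->plug->E->R->D->L->C->refl->B->L'->H->R'->D->plug->A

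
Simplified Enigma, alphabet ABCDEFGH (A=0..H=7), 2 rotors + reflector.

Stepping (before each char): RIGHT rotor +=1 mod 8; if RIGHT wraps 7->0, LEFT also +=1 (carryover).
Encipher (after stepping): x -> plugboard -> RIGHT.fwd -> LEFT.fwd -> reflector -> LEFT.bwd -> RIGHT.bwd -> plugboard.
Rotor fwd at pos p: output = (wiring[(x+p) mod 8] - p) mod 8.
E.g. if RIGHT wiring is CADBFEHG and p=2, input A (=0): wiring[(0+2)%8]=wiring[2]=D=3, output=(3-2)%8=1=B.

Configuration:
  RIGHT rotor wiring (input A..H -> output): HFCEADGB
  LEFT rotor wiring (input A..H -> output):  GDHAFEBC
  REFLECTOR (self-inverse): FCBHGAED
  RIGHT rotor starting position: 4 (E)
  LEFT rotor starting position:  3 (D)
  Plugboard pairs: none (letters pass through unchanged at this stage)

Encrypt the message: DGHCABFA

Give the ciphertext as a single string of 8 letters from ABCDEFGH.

Answer: BCDHGDCH

Derivation:
Char 1 ('D'): step: R->5, L=3; D->plug->D->R->C->L->B->refl->C->L'->B->R'->B->plug->B
Char 2 ('G'): step: R->6, L=3; G->plug->G->R->C->L->B->refl->C->L'->B->R'->C->plug->C
Char 3 ('H'): step: R->7, L=3; H->plug->H->R->H->L->E->refl->G->L'->D->R'->D->plug->D
Char 4 ('C'): step: R->0, L->4 (L advanced); C->plug->C->R->C->L->F->refl->A->L'->B->R'->H->plug->H
Char 5 ('A'): step: R->1, L=4; A->plug->A->R->E->L->C->refl->B->L'->A->R'->G->plug->G
Char 6 ('B'): step: R->2, L=4; B->plug->B->R->C->L->F->refl->A->L'->B->R'->D->plug->D
Char 7 ('F'): step: R->3, L=4; F->plug->F->R->E->L->C->refl->B->L'->A->R'->C->plug->C
Char 8 ('A'): step: R->4, L=4; A->plug->A->R->E->L->C->refl->B->L'->A->R'->H->plug->H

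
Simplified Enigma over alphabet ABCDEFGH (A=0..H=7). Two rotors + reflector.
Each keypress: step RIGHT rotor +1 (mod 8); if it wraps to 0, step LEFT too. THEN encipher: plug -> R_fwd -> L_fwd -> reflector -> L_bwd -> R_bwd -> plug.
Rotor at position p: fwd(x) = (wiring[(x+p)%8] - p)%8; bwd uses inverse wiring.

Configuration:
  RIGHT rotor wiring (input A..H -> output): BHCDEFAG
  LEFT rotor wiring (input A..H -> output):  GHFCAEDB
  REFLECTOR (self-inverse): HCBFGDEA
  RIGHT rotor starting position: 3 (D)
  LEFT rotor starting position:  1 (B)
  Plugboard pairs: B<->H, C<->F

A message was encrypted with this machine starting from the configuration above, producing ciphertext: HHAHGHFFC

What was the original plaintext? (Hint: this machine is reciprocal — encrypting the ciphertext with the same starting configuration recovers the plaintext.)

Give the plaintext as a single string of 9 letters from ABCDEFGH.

Answer: AGCCHGECF

Derivation:
Char 1 ('H'): step: R->4, L=1; H->plug->B->R->B->L->E->refl->G->L'->A->R'->A->plug->A
Char 2 ('H'): step: R->5, L=1; H->plug->B->R->D->L->H->refl->A->L'->G->R'->G->plug->G
Char 3 ('A'): step: R->6, L=1; A->plug->A->R->C->L->B->refl->C->L'->F->R'->F->plug->C
Char 4 ('H'): step: R->7, L=1; H->plug->B->R->C->L->B->refl->C->L'->F->R'->F->plug->C
Char 5 ('G'): step: R->0, L->2 (L advanced); G->plug->G->R->A->L->D->refl->F->L'->H->R'->B->plug->H
Char 6 ('H'): step: R->1, L=2; H->plug->B->R->B->L->A->refl->H->L'->F->R'->G->plug->G
Char 7 ('F'): step: R->2, L=2; F->plug->C->R->C->L->G->refl->E->L'->G->R'->E->plug->E
Char 8 ('F'): step: R->3, L=2; F->plug->C->R->C->L->G->refl->E->L'->G->R'->F->plug->C
Char 9 ('C'): step: R->4, L=2; C->plug->F->R->D->L->C->refl->B->L'->E->R'->C->plug->F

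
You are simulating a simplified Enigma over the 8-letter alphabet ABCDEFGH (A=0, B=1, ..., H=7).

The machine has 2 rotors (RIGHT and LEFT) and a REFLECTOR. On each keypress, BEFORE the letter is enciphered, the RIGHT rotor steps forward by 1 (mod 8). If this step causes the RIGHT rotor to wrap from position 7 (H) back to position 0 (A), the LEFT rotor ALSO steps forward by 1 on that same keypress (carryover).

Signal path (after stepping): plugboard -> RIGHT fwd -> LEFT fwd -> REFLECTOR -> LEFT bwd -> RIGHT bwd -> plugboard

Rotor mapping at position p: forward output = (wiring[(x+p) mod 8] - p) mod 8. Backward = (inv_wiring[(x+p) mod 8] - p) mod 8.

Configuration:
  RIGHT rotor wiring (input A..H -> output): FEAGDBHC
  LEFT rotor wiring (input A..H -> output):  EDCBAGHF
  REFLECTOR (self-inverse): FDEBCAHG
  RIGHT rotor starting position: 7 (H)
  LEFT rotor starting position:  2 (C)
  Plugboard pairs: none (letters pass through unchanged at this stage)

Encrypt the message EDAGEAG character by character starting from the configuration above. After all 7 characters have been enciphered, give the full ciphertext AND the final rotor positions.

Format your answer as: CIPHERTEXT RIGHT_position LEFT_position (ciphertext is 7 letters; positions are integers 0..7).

Answer: BCCCDFE 6 3

Derivation:
Char 1 ('E'): step: R->0, L->3 (L advanced); E->plug->E->R->D->L->E->refl->C->L'->E->R'->B->plug->B
Char 2 ('D'): step: R->1, L=3; D->plug->D->R->C->L->D->refl->B->L'->F->R'->C->plug->C
Char 3 ('A'): step: R->2, L=3; A->plug->A->R->G->L->A->refl->F->L'->B->R'->C->plug->C
Char 4 ('G'): step: R->3, L=3; G->plug->G->R->B->L->F->refl->A->L'->G->R'->C->plug->C
Char 5 ('E'): step: R->4, L=3; E->plug->E->R->B->L->F->refl->A->L'->G->R'->D->plug->D
Char 6 ('A'): step: R->5, L=3; A->plug->A->R->E->L->C->refl->E->L'->D->R'->F->plug->F
Char 7 ('G'): step: R->6, L=3; G->plug->G->R->F->L->B->refl->D->L'->C->R'->E->plug->E
Final: ciphertext=BCCCDFE, RIGHT=6, LEFT=3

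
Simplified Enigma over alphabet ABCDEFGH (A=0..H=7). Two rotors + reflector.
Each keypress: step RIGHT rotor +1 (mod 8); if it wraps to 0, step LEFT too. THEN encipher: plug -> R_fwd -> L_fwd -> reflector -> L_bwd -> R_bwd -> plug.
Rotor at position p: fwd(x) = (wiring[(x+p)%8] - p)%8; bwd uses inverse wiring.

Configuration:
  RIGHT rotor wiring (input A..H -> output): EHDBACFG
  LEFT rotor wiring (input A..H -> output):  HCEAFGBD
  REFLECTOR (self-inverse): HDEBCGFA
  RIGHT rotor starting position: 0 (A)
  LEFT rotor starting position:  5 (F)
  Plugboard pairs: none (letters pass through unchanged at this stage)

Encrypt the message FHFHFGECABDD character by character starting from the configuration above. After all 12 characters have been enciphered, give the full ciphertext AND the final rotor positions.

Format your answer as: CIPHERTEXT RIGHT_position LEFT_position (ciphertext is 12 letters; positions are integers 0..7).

Char 1 ('F'): step: R->1, L=5; F->plug->F->R->E->L->F->refl->G->L'->C->R'->B->plug->B
Char 2 ('H'): step: R->2, L=5; H->plug->H->R->F->L->H->refl->A->L'->H->R'->B->plug->B
Char 3 ('F'): step: R->3, L=5; F->plug->F->R->B->L->E->refl->C->L'->D->R'->E->plug->E
Char 4 ('H'): step: R->4, L=5; H->plug->H->R->F->L->H->refl->A->L'->H->R'->G->plug->G
Char 5 ('F'): step: R->5, L=5; F->plug->F->R->G->L->D->refl->B->L'->A->R'->B->plug->B
Char 6 ('G'): step: R->6, L=5; G->plug->G->R->C->L->G->refl->F->L'->E->R'->H->plug->H
Char 7 ('E'): step: R->7, L=5; E->plug->E->R->C->L->G->refl->F->L'->E->R'->D->plug->D
Char 8 ('C'): step: R->0, L->6 (L advanced); C->plug->C->R->D->L->E->refl->C->L'->F->R'->G->plug->G
Char 9 ('A'): step: R->1, L=6; A->plug->A->R->G->L->H->refl->A->L'->H->R'->D->plug->D
Char 10 ('B'): step: R->2, L=6; B->plug->B->R->H->L->A->refl->H->L'->G->R'->C->plug->C
Char 11 ('D'): step: R->3, L=6; D->plug->D->R->C->L->B->refl->D->L'->A->R'->H->plug->H
Char 12 ('D'): step: R->4, L=6; D->plug->D->R->C->L->B->refl->D->L'->A->R'->E->plug->E
Final: ciphertext=BBEGBHDGDCHE, RIGHT=4, LEFT=6

Answer: BBEGBHDGDCHE 4 6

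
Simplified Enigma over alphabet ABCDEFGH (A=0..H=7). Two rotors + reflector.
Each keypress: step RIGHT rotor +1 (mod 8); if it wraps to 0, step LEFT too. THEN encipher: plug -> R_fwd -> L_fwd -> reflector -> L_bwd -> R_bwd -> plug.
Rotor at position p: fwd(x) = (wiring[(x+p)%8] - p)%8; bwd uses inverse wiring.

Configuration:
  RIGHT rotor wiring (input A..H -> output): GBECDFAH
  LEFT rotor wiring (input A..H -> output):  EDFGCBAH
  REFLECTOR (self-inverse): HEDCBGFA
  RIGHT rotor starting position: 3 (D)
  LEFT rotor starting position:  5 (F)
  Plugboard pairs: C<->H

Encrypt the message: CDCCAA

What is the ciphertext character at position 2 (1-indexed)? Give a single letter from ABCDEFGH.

Char 1 ('C'): step: R->4, L=5; C->plug->H->R->G->L->B->refl->E->L'->A->R'->G->plug->G
Char 2 ('D'): step: R->5, L=5; D->plug->D->R->B->L->D->refl->C->L'->C->R'->C->plug->H

H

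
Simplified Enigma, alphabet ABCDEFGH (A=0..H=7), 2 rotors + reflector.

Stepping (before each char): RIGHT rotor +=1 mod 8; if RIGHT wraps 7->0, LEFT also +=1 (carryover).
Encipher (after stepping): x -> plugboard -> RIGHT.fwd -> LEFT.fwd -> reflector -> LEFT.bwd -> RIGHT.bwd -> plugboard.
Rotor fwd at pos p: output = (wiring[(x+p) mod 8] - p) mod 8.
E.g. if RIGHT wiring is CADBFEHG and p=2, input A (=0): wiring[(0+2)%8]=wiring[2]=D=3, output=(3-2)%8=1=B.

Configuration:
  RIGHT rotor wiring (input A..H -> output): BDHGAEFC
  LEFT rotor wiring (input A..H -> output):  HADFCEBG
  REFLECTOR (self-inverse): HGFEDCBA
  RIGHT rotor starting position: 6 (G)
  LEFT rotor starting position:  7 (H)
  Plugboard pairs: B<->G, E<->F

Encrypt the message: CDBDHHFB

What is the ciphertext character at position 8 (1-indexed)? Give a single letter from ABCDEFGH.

Char 1 ('C'): step: R->7, L=7; C->plug->C->R->E->L->G->refl->B->L'->C->R'->B->plug->G
Char 2 ('D'): step: R->0, L->0 (L advanced); D->plug->D->R->G->L->B->refl->G->L'->H->R'->C->plug->C
Char 3 ('B'): step: R->1, L=0; B->plug->G->R->B->L->A->refl->H->L'->A->R'->H->plug->H
Char 4 ('D'): step: R->2, L=0; D->plug->D->R->C->L->D->refl->E->L'->F->R'->A->plug->A
Char 5 ('H'): step: R->3, L=0; H->plug->H->R->E->L->C->refl->F->L'->D->R'->A->plug->A
Char 6 ('H'): step: R->4, L=0; H->plug->H->R->C->L->D->refl->E->L'->F->R'->E->plug->F
Char 7 ('F'): step: R->5, L=0; F->plug->E->R->G->L->B->refl->G->L'->H->R'->A->plug->A
Char 8 ('B'): step: R->6, L=0; B->plug->G->R->C->L->D->refl->E->L'->F->R'->D->plug->D

D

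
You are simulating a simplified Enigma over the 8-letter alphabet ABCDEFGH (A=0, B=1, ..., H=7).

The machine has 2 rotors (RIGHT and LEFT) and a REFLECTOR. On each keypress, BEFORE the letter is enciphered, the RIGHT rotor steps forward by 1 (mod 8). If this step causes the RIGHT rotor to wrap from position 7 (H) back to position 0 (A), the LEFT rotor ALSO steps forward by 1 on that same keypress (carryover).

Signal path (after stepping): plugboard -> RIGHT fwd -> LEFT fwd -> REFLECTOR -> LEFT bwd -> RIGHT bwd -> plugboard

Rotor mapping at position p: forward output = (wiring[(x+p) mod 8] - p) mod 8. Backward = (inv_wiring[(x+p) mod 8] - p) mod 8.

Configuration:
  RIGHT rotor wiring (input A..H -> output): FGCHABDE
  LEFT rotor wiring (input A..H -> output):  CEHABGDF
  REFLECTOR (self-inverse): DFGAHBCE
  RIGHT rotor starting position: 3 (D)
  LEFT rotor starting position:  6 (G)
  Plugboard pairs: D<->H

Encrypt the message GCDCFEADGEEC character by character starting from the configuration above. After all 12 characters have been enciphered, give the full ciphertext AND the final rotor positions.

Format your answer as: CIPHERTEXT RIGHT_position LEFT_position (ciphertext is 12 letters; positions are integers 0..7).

Char 1 ('G'): step: R->4, L=6; G->plug->G->R->G->L->D->refl->A->L'->H->R'->C->plug->C
Char 2 ('C'): step: R->5, L=6; C->plug->C->R->H->L->A->refl->D->L'->G->R'->B->plug->B
Char 3 ('D'): step: R->6, L=6; D->plug->H->R->D->L->G->refl->C->L'->F->R'->A->plug->A
Char 4 ('C'): step: R->7, L=6; C->plug->C->R->H->L->A->refl->D->L'->G->R'->B->plug->B
Char 5 ('F'): step: R->0, L->7 (L advanced); F->plug->F->R->B->L->D->refl->A->L'->D->R'->G->plug->G
Char 6 ('E'): step: R->1, L=7; E->plug->E->R->A->L->G->refl->C->L'->F->R'->A->plug->A
Char 7 ('A'): step: R->2, L=7; A->plug->A->R->A->L->G->refl->C->L'->F->R'->B->plug->B
Char 8 ('D'): step: R->3, L=7; D->plug->H->R->H->L->E->refl->H->L'->G->R'->C->plug->C
Char 9 ('G'): step: R->4, L=7; G->plug->G->R->G->L->H->refl->E->L'->H->R'->C->plug->C
Char 10 ('E'): step: R->5, L=7; E->plug->E->R->B->L->D->refl->A->L'->D->R'->H->plug->D
Char 11 ('E'): step: R->6, L=7; E->plug->E->R->E->L->B->refl->F->L'->C->R'->G->plug->G
Char 12 ('C'): step: R->7, L=7; C->plug->C->R->H->L->E->refl->H->L'->G->R'->B->plug->B
Final: ciphertext=CBABGABCCDGB, RIGHT=7, LEFT=7

Answer: CBABGABCCDGB 7 7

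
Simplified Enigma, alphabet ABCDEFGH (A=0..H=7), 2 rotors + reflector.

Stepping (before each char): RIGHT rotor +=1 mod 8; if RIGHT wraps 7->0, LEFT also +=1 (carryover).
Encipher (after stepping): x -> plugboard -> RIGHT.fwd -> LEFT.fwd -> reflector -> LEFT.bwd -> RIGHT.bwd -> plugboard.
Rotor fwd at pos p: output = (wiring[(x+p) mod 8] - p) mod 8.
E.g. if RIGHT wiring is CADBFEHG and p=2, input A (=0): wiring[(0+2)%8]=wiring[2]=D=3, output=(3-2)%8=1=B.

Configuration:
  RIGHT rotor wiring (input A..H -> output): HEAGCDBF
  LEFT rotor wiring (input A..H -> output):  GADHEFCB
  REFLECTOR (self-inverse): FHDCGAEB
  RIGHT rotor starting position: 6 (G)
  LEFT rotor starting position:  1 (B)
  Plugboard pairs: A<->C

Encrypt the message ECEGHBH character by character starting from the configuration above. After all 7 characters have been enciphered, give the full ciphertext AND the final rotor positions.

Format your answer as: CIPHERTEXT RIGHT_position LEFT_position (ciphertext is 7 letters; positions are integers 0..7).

Answer: CDCAACA 5 2

Derivation:
Char 1 ('E'): step: R->7, L=1; E->plug->E->R->H->L->F->refl->A->L'->G->R'->A->plug->C
Char 2 ('C'): step: R->0, L->2 (L advanced); C->plug->A->R->H->L->G->refl->E->L'->G->R'->D->plug->D
Char 3 ('E'): step: R->1, L=2; E->plug->E->R->C->L->C->refl->D->L'->D->R'->A->plug->C
Char 4 ('G'): step: R->2, L=2; G->plug->G->R->F->L->H->refl->B->L'->A->R'->C->plug->A
Char 5 ('H'): step: R->3, L=2; H->plug->H->R->F->L->H->refl->B->L'->A->R'->C->plug->A
Char 6 ('B'): step: R->4, L=2; B->plug->B->R->H->L->G->refl->E->L'->G->R'->A->plug->C
Char 7 ('H'): step: R->5, L=2; H->plug->H->R->F->L->H->refl->B->L'->A->R'->C->plug->A
Final: ciphertext=CDCAACA, RIGHT=5, LEFT=2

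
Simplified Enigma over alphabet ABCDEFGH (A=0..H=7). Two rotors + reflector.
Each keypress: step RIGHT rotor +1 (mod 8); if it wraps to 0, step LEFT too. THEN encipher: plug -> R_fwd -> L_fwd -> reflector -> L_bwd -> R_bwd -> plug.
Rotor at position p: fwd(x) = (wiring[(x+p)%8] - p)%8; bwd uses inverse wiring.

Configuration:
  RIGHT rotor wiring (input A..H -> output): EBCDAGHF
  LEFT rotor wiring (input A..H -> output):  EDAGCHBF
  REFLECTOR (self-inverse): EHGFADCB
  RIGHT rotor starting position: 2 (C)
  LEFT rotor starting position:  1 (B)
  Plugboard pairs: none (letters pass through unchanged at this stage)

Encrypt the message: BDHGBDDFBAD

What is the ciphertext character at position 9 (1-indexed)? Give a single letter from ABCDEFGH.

Char 1 ('B'): step: R->3, L=1; B->plug->B->R->F->L->A->refl->E->L'->G->R'->G->plug->G
Char 2 ('D'): step: R->4, L=1; D->plug->D->R->B->L->H->refl->B->L'->D->R'->C->plug->C
Char 3 ('H'): step: R->5, L=1; H->plug->H->R->D->L->B->refl->H->L'->B->R'->A->plug->A
Char 4 ('G'): step: R->6, L=1; G->plug->G->R->C->L->F->refl->D->L'->H->R'->B->plug->B
Char 5 ('B'): step: R->7, L=1; B->plug->B->R->F->L->A->refl->E->L'->G->R'->A->plug->A
Char 6 ('D'): step: R->0, L->2 (L advanced); D->plug->D->R->D->L->F->refl->D->L'->F->R'->H->plug->H
Char 7 ('D'): step: R->1, L=2; D->plug->D->R->H->L->B->refl->H->L'->E->R'->G->plug->G
Char 8 ('F'): step: R->2, L=2; F->plug->F->R->D->L->F->refl->D->L'->F->R'->E->plug->E
Char 9 ('B'): step: R->3, L=2; B->plug->B->R->F->L->D->refl->F->L'->D->R'->C->plug->C

C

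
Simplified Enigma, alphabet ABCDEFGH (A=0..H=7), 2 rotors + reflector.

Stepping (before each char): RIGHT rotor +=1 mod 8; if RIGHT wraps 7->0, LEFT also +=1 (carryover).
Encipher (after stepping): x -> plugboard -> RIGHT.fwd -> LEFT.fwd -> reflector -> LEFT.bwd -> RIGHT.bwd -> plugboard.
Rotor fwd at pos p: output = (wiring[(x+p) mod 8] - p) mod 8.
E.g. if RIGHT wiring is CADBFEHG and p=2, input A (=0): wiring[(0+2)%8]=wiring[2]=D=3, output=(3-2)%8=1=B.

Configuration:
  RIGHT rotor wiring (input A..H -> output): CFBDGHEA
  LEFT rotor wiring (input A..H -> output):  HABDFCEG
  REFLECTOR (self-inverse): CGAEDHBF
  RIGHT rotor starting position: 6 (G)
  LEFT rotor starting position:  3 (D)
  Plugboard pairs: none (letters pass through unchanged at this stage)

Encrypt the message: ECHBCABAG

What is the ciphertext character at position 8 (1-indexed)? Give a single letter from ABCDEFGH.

Char 1 ('E'): step: R->7, L=3; E->plug->E->R->E->L->D->refl->E->L'->F->R'->H->plug->H
Char 2 ('C'): step: R->0, L->4 (L advanced); C->plug->C->R->B->L->G->refl->B->L'->A->R'->H->plug->H
Char 3 ('H'): step: R->1, L=4; H->plug->H->R->B->L->G->refl->B->L'->A->R'->B->plug->B
Char 4 ('B'): step: R->2, L=4; B->plug->B->R->B->L->G->refl->B->L'->A->R'->G->plug->G
Char 5 ('C'): step: R->3, L=4; C->plug->C->R->E->L->D->refl->E->L'->F->R'->E->plug->E
Char 6 ('A'): step: R->4, L=4; A->plug->A->R->C->L->A->refl->C->L'->D->R'->B->plug->B
Char 7 ('B'): step: R->5, L=4; B->plug->B->R->H->L->H->refl->F->L'->G->R'->G->plug->G
Char 8 ('A'): step: R->6, L=4; A->plug->A->R->G->L->F->refl->H->L'->H->R'->D->plug->D

D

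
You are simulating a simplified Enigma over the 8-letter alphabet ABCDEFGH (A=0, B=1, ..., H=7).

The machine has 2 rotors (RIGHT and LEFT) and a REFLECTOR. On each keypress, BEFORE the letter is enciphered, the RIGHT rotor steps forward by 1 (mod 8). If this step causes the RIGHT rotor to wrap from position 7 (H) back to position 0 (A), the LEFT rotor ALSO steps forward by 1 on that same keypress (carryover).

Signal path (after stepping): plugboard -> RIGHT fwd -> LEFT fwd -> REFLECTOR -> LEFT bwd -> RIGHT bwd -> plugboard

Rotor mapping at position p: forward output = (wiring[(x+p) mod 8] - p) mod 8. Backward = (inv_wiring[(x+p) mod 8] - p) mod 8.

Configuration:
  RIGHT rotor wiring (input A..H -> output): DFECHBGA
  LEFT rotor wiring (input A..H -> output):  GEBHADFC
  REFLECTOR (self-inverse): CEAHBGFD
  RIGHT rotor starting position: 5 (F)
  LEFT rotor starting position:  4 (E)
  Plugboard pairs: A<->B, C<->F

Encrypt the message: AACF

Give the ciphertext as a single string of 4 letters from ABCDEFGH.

Answer: BDGD

Derivation:
Char 1 ('A'): step: R->6, L=4; A->plug->B->R->C->L->B->refl->E->L'->A->R'->A->plug->B
Char 2 ('A'): step: R->7, L=4; A->plug->B->R->E->L->C->refl->A->L'->F->R'->D->plug->D
Char 3 ('C'): step: R->0, L->5 (L advanced); C->plug->F->R->B->L->A->refl->C->L'->G->R'->G->plug->G
Char 4 ('F'): step: R->1, L=5; F->plug->C->R->B->L->A->refl->C->L'->G->R'->D->plug->D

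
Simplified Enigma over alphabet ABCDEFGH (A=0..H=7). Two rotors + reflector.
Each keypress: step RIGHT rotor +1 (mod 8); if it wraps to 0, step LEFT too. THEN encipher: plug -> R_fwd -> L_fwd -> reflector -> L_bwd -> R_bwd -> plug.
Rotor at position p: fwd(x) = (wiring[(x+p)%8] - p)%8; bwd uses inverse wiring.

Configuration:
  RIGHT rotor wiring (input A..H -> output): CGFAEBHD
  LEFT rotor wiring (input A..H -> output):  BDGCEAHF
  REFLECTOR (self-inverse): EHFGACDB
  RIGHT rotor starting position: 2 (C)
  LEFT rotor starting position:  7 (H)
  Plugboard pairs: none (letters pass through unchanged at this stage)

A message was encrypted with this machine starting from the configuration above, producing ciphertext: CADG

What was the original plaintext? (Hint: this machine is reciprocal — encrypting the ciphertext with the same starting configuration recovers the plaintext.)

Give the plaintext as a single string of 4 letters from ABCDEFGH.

Char 1 ('C'): step: R->3, L=7; C->plug->C->R->G->L->B->refl->H->L'->D->R'->G->plug->G
Char 2 ('A'): step: R->4, L=7; A->plug->A->R->A->L->G->refl->D->L'->E->R'->H->plug->H
Char 3 ('D'): step: R->5, L=7; D->plug->D->R->F->L->F->refl->C->L'->B->R'->E->plug->E
Char 4 ('G'): step: R->6, L=7; G->plug->G->R->G->L->B->refl->H->L'->D->R'->H->plug->H

Answer: GHEH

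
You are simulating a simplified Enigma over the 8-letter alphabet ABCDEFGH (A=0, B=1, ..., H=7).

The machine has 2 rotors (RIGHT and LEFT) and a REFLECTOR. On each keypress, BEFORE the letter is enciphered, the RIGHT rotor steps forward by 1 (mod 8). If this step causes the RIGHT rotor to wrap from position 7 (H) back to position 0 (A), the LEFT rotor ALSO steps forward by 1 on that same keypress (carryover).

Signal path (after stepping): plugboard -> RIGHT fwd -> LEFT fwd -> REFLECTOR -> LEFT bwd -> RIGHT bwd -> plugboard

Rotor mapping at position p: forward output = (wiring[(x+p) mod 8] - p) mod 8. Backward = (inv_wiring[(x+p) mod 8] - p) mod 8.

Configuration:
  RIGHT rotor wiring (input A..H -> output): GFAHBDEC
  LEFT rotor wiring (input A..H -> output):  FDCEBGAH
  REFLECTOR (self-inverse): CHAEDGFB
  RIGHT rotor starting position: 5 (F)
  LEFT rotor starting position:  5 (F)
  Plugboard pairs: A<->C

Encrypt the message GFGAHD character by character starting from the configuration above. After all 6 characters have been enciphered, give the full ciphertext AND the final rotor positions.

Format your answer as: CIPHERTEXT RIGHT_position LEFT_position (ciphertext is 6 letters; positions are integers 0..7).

Char 1 ('G'): step: R->6, L=5; G->plug->G->R->D->L->A->refl->C->L'->C->R'->E->plug->E
Char 2 ('F'): step: R->7, L=5; F->plug->F->R->C->L->C->refl->A->L'->D->R'->A->plug->C
Char 3 ('G'): step: R->0, L->6 (L advanced); G->plug->G->R->E->L->E->refl->D->L'->G->R'->A->plug->C
Char 4 ('A'): step: R->1, L=6; A->plug->C->R->G->L->D->refl->E->L'->E->R'->A->plug->C
Char 5 ('H'): step: R->2, L=6; H->plug->H->R->D->L->F->refl->G->L'->F->R'->B->plug->B
Char 6 ('D'): step: R->3, L=6; D->plug->D->R->B->L->B->refl->H->L'->C->R'->G->plug->G
Final: ciphertext=ECCCBG, RIGHT=3, LEFT=6

Answer: ECCCBG 3 6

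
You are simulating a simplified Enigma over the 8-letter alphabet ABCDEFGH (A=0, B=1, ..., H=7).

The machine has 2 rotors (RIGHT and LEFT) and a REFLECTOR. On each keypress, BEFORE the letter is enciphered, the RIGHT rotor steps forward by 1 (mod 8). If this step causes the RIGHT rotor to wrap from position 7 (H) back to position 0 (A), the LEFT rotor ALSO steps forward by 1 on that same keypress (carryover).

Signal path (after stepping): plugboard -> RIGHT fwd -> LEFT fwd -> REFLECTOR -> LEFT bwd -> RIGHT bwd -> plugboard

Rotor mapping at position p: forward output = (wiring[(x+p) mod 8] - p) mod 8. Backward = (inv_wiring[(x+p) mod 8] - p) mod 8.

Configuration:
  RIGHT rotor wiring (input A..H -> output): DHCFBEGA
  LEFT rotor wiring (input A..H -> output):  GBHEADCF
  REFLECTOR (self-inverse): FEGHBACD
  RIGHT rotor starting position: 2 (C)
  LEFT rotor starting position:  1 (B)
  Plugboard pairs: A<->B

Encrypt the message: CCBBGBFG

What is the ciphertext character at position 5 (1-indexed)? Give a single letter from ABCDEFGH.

Char 1 ('C'): step: R->3, L=1; C->plug->C->R->B->L->G->refl->C->L'->E->R'->G->plug->G
Char 2 ('C'): step: R->4, L=1; C->plug->C->R->C->L->D->refl->H->L'->D->R'->F->plug->F
Char 3 ('B'): step: R->5, L=1; B->plug->A->R->H->L->F->refl->A->L'->A->R'->G->plug->G
Char 4 ('B'): step: R->6, L=1; B->plug->A->R->A->L->A->refl->F->L'->H->R'->F->plug->F
Char 5 ('G'): step: R->7, L=1; G->plug->G->R->F->L->B->refl->E->L'->G->R'->E->plug->E

E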